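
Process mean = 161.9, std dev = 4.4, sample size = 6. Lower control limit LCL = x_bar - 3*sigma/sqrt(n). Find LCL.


LCL = 161.9 - 3 * 4.4 / sqrt(6)

156.51


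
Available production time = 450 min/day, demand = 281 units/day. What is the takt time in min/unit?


Formula: Takt Time = Available Production Time / Customer Demand
Takt = 450 min/day / 281 units/day
Takt = 1.6 min/unit

1.6 min/unit


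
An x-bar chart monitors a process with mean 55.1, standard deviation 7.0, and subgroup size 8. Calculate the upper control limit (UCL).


UCL = 55.1 + 3 * 7.0 / sqrt(8)

62.52


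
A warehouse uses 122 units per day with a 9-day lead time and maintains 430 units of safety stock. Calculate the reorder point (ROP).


Formula: ROP = (Daily Demand * Lead Time) + Safety Stock
Demand during lead time = 122 * 9 = 1098 units
ROP = 1098 + 430 = 1528 units

1528 units


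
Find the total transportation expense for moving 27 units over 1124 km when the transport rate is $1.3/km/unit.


TC = dist * cost * units = 1124 * 1.3 * 27 = $39452.40

$39452.40


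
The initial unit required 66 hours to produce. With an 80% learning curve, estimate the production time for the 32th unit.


Formula: T_n = T_1 * (learning_rate)^(log2(n)) where learning_rate = rate/100
Doublings = log2(32) = 5
T_n = 66 * 0.8^5
T_n = 66 * 0.3277 = 21.6 hours

21.6 hours


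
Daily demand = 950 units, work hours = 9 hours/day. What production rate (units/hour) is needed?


Formula: Production Rate = Daily Demand / Available Hours
Rate = 950 units/day / 9 hours/day
Rate = 105.6 units/hour

105.6 units/hour


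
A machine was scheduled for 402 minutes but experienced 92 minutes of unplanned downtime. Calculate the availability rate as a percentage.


Formula: Availability = (Planned Time - Downtime) / Planned Time * 100
Uptime = 402 - 92 = 310 min
Availability = 310 / 402 * 100 = 77.1%

77.1%


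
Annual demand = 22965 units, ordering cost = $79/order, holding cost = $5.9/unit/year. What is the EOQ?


Formula: EOQ = sqrt(2 * D * S / H)
Numerator: 2 * 22965 * 79 = 3628470
2DS/H = 3628470 / 5.9 = 614994.9
EOQ = sqrt(614994.9) = 784.2 units

784.2 units


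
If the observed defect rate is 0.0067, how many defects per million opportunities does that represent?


DPMO = defect_rate * 1000000 = 0.0067 * 1000000

6700


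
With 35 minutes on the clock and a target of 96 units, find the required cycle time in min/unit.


Formula: CT = Available Time / Number of Units
CT = 35 min / 96 units
CT = 0.36 min/unit

0.36 min/unit


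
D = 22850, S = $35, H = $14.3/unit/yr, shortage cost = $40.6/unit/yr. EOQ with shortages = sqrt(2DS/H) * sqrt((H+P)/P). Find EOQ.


Formula: EOQ* = sqrt(2DS/H) * sqrt((H+P)/P)
Base EOQ = sqrt(2*22850*35/14.3) = 334.44 units
Correction = sqrt((14.3+40.6)/40.6) = 1.16285
EOQ* = 334.44 * 1.16285 = 388.9 units

388.9 units


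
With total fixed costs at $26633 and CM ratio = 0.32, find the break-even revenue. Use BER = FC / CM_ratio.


Formula: BER = Fixed Costs / Contribution Margin Ratio
BER = $26633 / 0.32
BER = $83228.13 (to the nearest cent)

$83228.13


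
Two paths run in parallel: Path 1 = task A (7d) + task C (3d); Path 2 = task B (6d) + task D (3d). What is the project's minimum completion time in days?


Path 1 = 7 + 3 = 10 days
Path 2 = 6 + 3 = 9 days
Duration = max(10, 9) = 10 days

10 days


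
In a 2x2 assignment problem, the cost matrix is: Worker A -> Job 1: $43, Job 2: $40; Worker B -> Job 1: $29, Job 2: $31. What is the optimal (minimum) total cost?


Option 1: A->1 + B->2 = $43 + $31 = $74
Option 2: A->2 + B->1 = $40 + $29 = $69
Min cost = min($74, $69) = $69

$69


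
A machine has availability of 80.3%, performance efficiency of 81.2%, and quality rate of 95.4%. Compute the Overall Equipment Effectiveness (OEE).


Formula: OEE = Availability * Performance * Quality / 10000
A * P = 80.3% * 81.2% / 100 = 65.2%
OEE = 65.2% * 95.4% / 100 = 62.2%

62.2%


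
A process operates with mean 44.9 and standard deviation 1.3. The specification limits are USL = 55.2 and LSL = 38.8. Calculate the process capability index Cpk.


Cpu = (55.2 - 44.9) / (3 * 1.3) = 2.64
Cpl = (44.9 - 38.8) / (3 * 1.3) = 1.56
Cpk = min(2.64, 1.56) = 1.56

1.56


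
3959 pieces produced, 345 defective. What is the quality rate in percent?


Formula: Quality Rate = Good Pieces / Total Pieces * 100
Good pieces = 3959 - 345 = 3614
QR = 3614 / 3959 * 100 = 91.3%

91.3%


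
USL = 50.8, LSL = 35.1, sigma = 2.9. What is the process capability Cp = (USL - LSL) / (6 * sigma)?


Cp = (50.8 - 35.1) / (6 * 2.9)

0.9


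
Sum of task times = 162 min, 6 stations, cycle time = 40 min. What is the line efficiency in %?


Formula: Efficiency = Sum of Task Times / (N_stations * CT) * 100
Total station capacity = 6 stations * 40 min = 240 min
Efficiency = 162 / 240 * 100 = 67.5%

67.5%


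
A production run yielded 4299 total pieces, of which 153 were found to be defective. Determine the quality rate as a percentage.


Formula: Quality Rate = Good Pieces / Total Pieces * 100
Good pieces = 4299 - 153 = 4146
QR = 4146 / 4299 * 100 = 96.4%

96.4%


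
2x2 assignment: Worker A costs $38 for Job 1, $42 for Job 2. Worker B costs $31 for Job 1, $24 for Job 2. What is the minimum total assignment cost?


Option 1: A->1 + B->2 = $38 + $24 = $62
Option 2: A->2 + B->1 = $42 + $31 = $73
Min cost = min($62, $73) = $62

$62


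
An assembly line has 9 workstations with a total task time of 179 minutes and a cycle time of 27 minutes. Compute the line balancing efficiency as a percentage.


Formula: Efficiency = Sum of Task Times / (N_stations * CT) * 100
Total station capacity = 9 stations * 27 min = 243 min
Efficiency = 179 / 243 * 100 = 73.7%

73.7%


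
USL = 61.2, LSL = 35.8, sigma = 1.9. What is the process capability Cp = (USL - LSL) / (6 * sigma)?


Cp = (61.2 - 35.8) / (6 * 1.9)

2.23


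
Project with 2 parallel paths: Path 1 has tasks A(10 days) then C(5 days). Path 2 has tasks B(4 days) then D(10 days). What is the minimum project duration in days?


Path 1 = 10 + 5 = 15 days
Path 2 = 4 + 10 = 14 days
Duration = max(15, 14) = 15 days

15 days


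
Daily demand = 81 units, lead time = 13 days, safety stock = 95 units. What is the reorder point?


Formula: ROP = (Daily Demand * Lead Time) + Safety Stock
Demand during lead time = 81 * 13 = 1053 units
ROP = 1053 + 95 = 1148 units

1148 units


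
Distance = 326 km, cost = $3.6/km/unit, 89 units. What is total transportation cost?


TC = dist * cost * units = 326 * 3.6 * 89 = $104450.40

$104450.40


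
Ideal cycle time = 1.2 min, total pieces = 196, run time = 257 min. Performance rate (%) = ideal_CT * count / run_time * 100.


Formula: Performance = (Ideal CT * Total Count) / Run Time * 100
Ideal output time = 1.2 * 196 = 235.2 min
Performance = 235.2 / 257 * 100 = 91.5%

91.5%


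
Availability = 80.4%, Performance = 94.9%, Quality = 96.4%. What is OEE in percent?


Formula: OEE = Availability * Performance * Quality / 10000
A * P = 80.4% * 94.9% / 100 = 76.3%
OEE = 76.3% * 96.4% / 100 = 73.6%

73.6%


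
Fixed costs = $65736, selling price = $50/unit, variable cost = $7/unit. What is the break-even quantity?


Formula: BEQ = Fixed Costs / (Price - Variable Cost)
Contribution margin = $50 - $7 = $43/unit
BEQ = ceil($65736 / $43/unit) = ceil(1528.74) = 1529 units

1529 units


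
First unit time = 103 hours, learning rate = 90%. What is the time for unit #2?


Formula: T_n = T_1 * (learning_rate)^(log2(n)) where learning_rate = rate/100
Doublings = log2(2) = 1
T_n = 103 * 0.9^1
T_n = 103 * 0.9 = 92.7 hours

92.7 hours


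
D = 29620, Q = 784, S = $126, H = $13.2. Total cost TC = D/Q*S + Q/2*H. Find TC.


TC = 29620/784 * 126 + 784/2 * 13.2

$9934.76


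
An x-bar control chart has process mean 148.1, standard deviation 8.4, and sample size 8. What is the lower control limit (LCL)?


LCL = 148.1 - 3 * 8.4 / sqrt(8)

139.19


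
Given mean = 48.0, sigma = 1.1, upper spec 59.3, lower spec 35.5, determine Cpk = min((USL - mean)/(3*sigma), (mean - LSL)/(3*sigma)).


Cpu = (59.3 - 48.0) / (3 * 1.1) = 3.42
Cpl = (48.0 - 35.5) / (3 * 1.1) = 3.79
Cpk = min(3.42, 3.79) = 3.42

3.42


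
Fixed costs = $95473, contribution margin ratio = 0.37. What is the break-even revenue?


Formula: BER = Fixed Costs / Contribution Margin Ratio
BER = $95473 / 0.37
BER = $258035.14 (to the nearest cent)

$258035.14


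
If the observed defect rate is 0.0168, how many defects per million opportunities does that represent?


DPMO = defect_rate * 1000000 = 0.0168 * 1000000

16800


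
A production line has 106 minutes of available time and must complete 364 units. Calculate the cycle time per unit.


Formula: CT = Available Time / Number of Units
CT = 106 min / 364 units
CT = 0.29 min/unit

0.29 min/unit


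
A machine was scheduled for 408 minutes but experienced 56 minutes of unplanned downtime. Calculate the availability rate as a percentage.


Formula: Availability = (Planned Time - Downtime) / Planned Time * 100
Uptime = 408 - 56 = 352 min
Availability = 352 / 408 * 100 = 86.3%

86.3%


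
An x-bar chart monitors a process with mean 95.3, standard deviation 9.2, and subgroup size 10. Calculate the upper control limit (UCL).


UCL = 95.3 + 3 * 9.2 / sqrt(10)

104.03


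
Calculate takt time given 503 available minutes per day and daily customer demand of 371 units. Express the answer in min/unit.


Formula: Takt Time = Available Production Time / Customer Demand
Takt = 503 min/day / 371 units/day
Takt = 1.36 min/unit

1.36 min/unit


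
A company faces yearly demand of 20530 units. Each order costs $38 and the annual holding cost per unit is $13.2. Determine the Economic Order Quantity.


Formula: EOQ = sqrt(2 * D * S / H)
Numerator: 2 * 20530 * 38 = 1560280
2DS/H = 1560280 / 13.2 = 118203.0
EOQ = sqrt(118203.0) = 343.8 units

343.8 units


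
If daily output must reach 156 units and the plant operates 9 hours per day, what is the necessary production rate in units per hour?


Formula: Production Rate = Daily Demand / Available Hours
Rate = 156 units/day / 9 hours/day
Rate = 17.3 units/hour

17.3 units/hour


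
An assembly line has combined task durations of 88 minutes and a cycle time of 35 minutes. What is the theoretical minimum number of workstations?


Formula: N_min = ceil(Sum of Task Times / Cycle Time)
N_min = ceil(88 min / 35 min) = ceil(2.5143)
N_min = 3 stations

3


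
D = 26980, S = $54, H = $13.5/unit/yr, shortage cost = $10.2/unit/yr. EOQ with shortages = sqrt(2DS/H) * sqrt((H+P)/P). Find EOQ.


Formula: EOQ* = sqrt(2DS/H) * sqrt((H+P)/P)
Base EOQ = sqrt(2*26980*54/13.5) = 464.59 units
Correction = sqrt((13.5+10.2)/10.2) = 1.52431
EOQ* = 464.59 * 1.52431 = 708.2 units

708.2 units


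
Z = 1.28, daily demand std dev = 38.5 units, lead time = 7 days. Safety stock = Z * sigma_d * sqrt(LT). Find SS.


Formula: SS = z * sigma_d * sqrt(LT)
sqrt(LT) = sqrt(7) = 2.6458
SS = 1.28 * 38.5 * 2.6458
SS = 130.4 units

130.4 units


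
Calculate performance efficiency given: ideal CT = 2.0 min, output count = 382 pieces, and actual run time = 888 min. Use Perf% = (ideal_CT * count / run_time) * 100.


Formula: Performance = (Ideal CT * Total Count) / Run Time * 100
Ideal output time = 2.0 * 382 = 764.0 min
Performance = 764.0 / 888 * 100 = 86.0%

86.0%


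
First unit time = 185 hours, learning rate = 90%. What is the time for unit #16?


Formula: T_n = T_1 * (learning_rate)^(log2(n)) where learning_rate = rate/100
Doublings = log2(16) = 4
T_n = 185 * 0.9^4
T_n = 185 * 0.6561 = 121.4 hours

121.4 hours


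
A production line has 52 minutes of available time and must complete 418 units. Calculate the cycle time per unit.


Formula: CT = Available Time / Number of Units
CT = 52 min / 418 units
CT = 0.12 min/unit

0.12 min/unit


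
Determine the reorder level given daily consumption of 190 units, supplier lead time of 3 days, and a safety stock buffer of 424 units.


Formula: ROP = (Daily Demand * Lead Time) + Safety Stock
Demand during lead time = 190 * 3 = 570 units
ROP = 570 + 424 = 994 units

994 units


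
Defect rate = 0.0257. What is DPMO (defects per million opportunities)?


DPMO = defect_rate * 1000000 = 0.0257 * 1000000

25700


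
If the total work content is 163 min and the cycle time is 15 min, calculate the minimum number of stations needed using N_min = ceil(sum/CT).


Formula: N_min = ceil(Sum of Task Times / Cycle Time)
N_min = ceil(163 min / 15 min) = ceil(10.8667)
N_min = 11 stations

11


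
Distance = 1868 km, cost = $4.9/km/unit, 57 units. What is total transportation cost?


TC = dist * cost * units = 1868 * 4.9 * 57 = $521732.40

$521732.40


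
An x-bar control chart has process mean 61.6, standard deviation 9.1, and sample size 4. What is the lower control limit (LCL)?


LCL = 61.6 - 3 * 9.1 / sqrt(4)

47.95


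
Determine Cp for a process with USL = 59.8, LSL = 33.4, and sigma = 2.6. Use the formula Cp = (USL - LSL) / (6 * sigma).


Cp = (59.8 - 33.4) / (6 * 2.6)

1.69


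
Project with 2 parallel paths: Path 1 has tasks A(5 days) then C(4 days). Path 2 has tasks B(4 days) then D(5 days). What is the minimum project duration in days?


Path 1 = 5 + 4 = 9 days
Path 2 = 4 + 5 = 9 days
Duration = max(9, 9) = 9 days

9 days


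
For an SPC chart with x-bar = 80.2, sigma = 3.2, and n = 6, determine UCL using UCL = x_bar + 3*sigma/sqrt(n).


UCL = 80.2 + 3 * 3.2 / sqrt(6)

84.12


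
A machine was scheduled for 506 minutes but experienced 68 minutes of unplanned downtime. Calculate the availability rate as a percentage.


Formula: Availability = (Planned Time - Downtime) / Planned Time * 100
Uptime = 506 - 68 = 438 min
Availability = 438 / 506 * 100 = 86.6%

86.6%


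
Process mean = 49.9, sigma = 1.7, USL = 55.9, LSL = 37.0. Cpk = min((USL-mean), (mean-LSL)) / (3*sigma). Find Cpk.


Cpu = (55.9 - 49.9) / (3 * 1.7) = 1.18
Cpl = (49.9 - 37.0) / (3 * 1.7) = 2.53
Cpk = min(1.18, 2.53) = 1.18

1.18


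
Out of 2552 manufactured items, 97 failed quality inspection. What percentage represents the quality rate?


Formula: Quality Rate = Good Pieces / Total Pieces * 100
Good pieces = 2552 - 97 = 2455
QR = 2455 / 2552 * 100 = 96.2%

96.2%


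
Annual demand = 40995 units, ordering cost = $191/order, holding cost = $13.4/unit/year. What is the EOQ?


Formula: EOQ = sqrt(2 * D * S / H)
Numerator: 2 * 40995 * 191 = 15660090
2DS/H = 15660090 / 13.4 = 1168663.4
EOQ = sqrt(1168663.4) = 1081.0 units

1081.0 units


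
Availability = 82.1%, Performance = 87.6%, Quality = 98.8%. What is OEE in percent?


Formula: OEE = Availability * Performance * Quality / 10000
A * P = 82.1% * 87.6% / 100 = 71.92%
OEE = 71.92% * 98.8% / 100 = 71.1%

71.1%


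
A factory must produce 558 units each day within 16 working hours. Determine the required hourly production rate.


Formula: Production Rate = Daily Demand / Available Hours
Rate = 558 units/day / 16 hours/day
Rate = 34.9 units/hour

34.9 units/hour


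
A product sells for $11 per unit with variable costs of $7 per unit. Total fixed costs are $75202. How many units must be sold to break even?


Formula: BEQ = Fixed Costs / (Price - Variable Cost)
Contribution margin = $11 - $7 = $4/unit
BEQ = ceil($75202 / $4/unit) = ceil(18800.5) = 18801 units

18801 units


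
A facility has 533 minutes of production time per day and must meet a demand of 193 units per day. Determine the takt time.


Formula: Takt Time = Available Production Time / Customer Demand
Takt = 533 min/day / 193 units/day
Takt = 2.76 min/unit

2.76 min/unit


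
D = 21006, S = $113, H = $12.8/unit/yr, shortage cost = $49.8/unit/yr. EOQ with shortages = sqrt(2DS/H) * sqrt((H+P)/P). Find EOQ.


Formula: EOQ* = sqrt(2DS/H) * sqrt((H+P)/P)
Base EOQ = sqrt(2*21006*113/12.8) = 609.01 units
Correction = sqrt((12.8+49.8)/49.8) = 1.12117
EOQ* = 609.01 * 1.12117 = 682.8 units

682.8 units


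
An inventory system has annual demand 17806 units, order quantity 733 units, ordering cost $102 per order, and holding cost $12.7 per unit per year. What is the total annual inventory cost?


TC = 17806/733 * 102 + 733/2 * 12.7

$7132.33


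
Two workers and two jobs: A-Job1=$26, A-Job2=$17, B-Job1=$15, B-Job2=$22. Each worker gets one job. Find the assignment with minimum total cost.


Option 1: A->1 + B->2 = $26 + $22 = $48
Option 2: A->2 + B->1 = $17 + $15 = $32
Min cost = min($48, $32) = $32

$32


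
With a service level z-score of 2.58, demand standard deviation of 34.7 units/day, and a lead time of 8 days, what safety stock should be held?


Formula: SS = z * sigma_d * sqrt(LT)
sqrt(LT) = sqrt(8) = 2.8284
SS = 2.58 * 34.7 * 2.8284
SS = 253.2 units

253.2 units


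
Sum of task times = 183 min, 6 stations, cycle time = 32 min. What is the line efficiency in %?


Formula: Efficiency = Sum of Task Times / (N_stations * CT) * 100
Total station capacity = 6 stations * 32 min = 192 min
Efficiency = 183 / 192 * 100 = 95.3%

95.3%


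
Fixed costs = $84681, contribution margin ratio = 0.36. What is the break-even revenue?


Formula: BER = Fixed Costs / Contribution Margin Ratio
BER = $84681 / 0.36
BER = $235225.00 (to the nearest cent)

$235225.00


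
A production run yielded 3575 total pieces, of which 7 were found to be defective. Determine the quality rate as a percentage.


Formula: Quality Rate = Good Pieces / Total Pieces * 100
Good pieces = 3575 - 7 = 3568
QR = 3568 / 3575 * 100 = 99.8%

99.8%


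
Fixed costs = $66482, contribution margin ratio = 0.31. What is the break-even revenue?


Formula: BER = Fixed Costs / Contribution Margin Ratio
BER = $66482 / 0.31
BER = $214458.06 (to the nearest cent)

$214458.06


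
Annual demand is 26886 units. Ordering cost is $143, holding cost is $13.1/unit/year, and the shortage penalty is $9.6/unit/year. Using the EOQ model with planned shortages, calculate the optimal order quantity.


Formula: EOQ* = sqrt(2DS/H) * sqrt((H+P)/P)
Base EOQ = sqrt(2*26886*143/13.1) = 766.14 units
Correction = sqrt((13.1+9.6)/9.6) = 1.53772
EOQ* = 766.14 * 1.53772 = 1178.1 units

1178.1 units


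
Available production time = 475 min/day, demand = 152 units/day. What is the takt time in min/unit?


Formula: Takt Time = Available Production Time / Customer Demand
Takt = 475 min/day / 152 units/day
Takt = 3.13 min/unit

3.13 min/unit


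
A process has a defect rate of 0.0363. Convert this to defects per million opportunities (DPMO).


DPMO = defect_rate * 1000000 = 0.0363 * 1000000

36300


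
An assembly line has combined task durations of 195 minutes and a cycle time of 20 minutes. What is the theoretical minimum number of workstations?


Formula: N_min = ceil(Sum of Task Times / Cycle Time)
N_min = ceil(195 min / 20 min) = ceil(9.75)
N_min = 10 stations

10


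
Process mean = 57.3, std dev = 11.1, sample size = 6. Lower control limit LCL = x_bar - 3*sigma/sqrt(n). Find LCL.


LCL = 57.3 - 3 * 11.1 / sqrt(6)

43.71


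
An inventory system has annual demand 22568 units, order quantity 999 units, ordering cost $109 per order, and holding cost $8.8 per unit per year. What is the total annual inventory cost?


TC = 22568/999 * 109 + 999/2 * 8.8

$6857.97


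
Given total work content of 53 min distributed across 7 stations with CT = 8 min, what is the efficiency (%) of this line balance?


Formula: Efficiency = Sum of Task Times / (N_stations * CT) * 100
Total station capacity = 7 stations * 8 min = 56 min
Efficiency = 53 / 56 * 100 = 94.6%

94.6%


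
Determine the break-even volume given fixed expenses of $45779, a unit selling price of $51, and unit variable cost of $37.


Formula: BEQ = Fixed Costs / (Price - Variable Cost)
Contribution margin = $51 - $37 = $14/unit
BEQ = ceil($45779 / $14/unit) = ceil(3269.93) = 3270 units

3270 units


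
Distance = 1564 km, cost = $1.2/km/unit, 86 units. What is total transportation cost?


TC = dist * cost * units = 1564 * 1.2 * 86 = $161404.80

$161404.80


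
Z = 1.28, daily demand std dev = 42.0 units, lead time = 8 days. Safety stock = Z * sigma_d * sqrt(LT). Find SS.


Formula: SS = z * sigma_d * sqrt(LT)
sqrt(LT) = sqrt(8) = 2.8284
SS = 1.28 * 42.0 * 2.8284
SS = 152.1 units

152.1 units


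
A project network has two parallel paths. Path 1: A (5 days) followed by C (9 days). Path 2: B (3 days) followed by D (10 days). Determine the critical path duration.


Path 1 = 5 + 9 = 14 days
Path 2 = 3 + 10 = 13 days
Duration = max(14, 13) = 14 days

14 days


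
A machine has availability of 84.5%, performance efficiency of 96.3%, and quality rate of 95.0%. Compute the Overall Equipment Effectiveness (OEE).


Formula: OEE = Availability * Performance * Quality / 10000
A * P = 84.5% * 96.3% / 100 = 81.37%
OEE = 81.37% * 95.0% / 100 = 77.3%

77.3%


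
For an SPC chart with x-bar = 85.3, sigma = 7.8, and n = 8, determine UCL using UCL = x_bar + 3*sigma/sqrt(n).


UCL = 85.3 + 3 * 7.8 / sqrt(8)

93.57


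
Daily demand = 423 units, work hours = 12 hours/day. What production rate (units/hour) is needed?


Formula: Production Rate = Daily Demand / Available Hours
Rate = 423 units/day / 12 hours/day
Rate = 35.3 units/hour

35.3 units/hour


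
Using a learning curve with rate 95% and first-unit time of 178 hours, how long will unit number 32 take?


Formula: T_n = T_1 * (learning_rate)^(log2(n)) where learning_rate = rate/100
Doublings = log2(32) = 5
T_n = 178 * 0.95^5
T_n = 178 * 0.7738 = 137.7 hours

137.7 hours


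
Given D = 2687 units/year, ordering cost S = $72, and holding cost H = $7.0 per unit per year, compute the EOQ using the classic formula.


Formula: EOQ = sqrt(2 * D * S / H)
Numerator: 2 * 2687 * 72 = 386928
2DS/H = 386928 / 7.0 = 55275.4
EOQ = sqrt(55275.4) = 235.1 units

235.1 units


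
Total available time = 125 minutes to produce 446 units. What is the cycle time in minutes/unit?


Formula: CT = Available Time / Number of Units
CT = 125 min / 446 units
CT = 0.28 min/unit

0.28 min/unit


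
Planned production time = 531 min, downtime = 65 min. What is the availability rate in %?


Formula: Availability = (Planned Time - Downtime) / Planned Time * 100
Uptime = 531 - 65 = 466 min
Availability = 466 / 531 * 100 = 87.8%

87.8%


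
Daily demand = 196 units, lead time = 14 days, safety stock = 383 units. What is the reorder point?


Formula: ROP = (Daily Demand * Lead Time) + Safety Stock
Demand during lead time = 196 * 14 = 2744 units
ROP = 2744 + 383 = 3127 units

3127 units


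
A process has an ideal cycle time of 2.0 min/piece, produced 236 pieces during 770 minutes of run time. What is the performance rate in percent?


Formula: Performance = (Ideal CT * Total Count) / Run Time * 100
Ideal output time = 2.0 * 236 = 472.0 min
Performance = 472.0 / 770 * 100 = 61.3%

61.3%


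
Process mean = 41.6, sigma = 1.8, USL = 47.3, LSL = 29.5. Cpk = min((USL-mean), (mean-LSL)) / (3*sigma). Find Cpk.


Cpu = (47.3 - 41.6) / (3 * 1.8) = 1.06
Cpl = (41.6 - 29.5) / (3 * 1.8) = 2.24
Cpk = min(1.06, 2.24) = 1.06

1.06


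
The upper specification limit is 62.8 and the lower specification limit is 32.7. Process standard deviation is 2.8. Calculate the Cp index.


Cp = (62.8 - 32.7) / (6 * 2.8)

1.79


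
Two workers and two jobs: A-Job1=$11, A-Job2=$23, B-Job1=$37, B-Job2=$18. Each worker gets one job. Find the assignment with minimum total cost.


Option 1: A->1 + B->2 = $11 + $18 = $29
Option 2: A->2 + B->1 = $23 + $37 = $60
Min cost = min($29, $60) = $29

$29


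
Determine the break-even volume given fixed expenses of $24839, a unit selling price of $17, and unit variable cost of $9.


Formula: BEQ = Fixed Costs / (Price - Variable Cost)
Contribution margin = $17 - $9 = $8/unit
BEQ = ceil($24839 / $8/unit) = ceil(3104.88) = 3105 units

3105 units


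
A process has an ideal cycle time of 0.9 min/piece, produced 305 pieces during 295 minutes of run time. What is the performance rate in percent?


Formula: Performance = (Ideal CT * Total Count) / Run Time * 100
Ideal output time = 0.9 * 305 = 274.5 min
Performance = 274.5 / 295 * 100 = 93.1%

93.1%


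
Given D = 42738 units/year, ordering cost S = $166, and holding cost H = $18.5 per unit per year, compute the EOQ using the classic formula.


Formula: EOQ = sqrt(2 * D * S / H)
Numerator: 2 * 42738 * 166 = 14189016
2DS/H = 14189016 / 18.5 = 766973.8
EOQ = sqrt(766973.8) = 875.8 units

875.8 units


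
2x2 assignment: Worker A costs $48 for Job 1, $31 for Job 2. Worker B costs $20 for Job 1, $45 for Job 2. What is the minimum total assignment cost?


Option 1: A->1 + B->2 = $48 + $45 = $93
Option 2: A->2 + B->1 = $31 + $20 = $51
Min cost = min($93, $51) = $51

$51


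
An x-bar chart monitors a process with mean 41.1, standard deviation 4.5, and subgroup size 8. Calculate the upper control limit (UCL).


UCL = 41.1 + 3 * 4.5 / sqrt(8)

45.87


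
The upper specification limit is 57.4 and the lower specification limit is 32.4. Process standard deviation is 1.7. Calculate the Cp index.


Cp = (57.4 - 32.4) / (6 * 1.7)

2.45


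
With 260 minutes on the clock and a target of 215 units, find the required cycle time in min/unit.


Formula: CT = Available Time / Number of Units
CT = 260 min / 215 units
CT = 1.21 min/unit

1.21 min/unit


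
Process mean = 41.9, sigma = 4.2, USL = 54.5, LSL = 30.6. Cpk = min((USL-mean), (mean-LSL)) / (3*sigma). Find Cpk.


Cpu = (54.5 - 41.9) / (3 * 4.2) = 1.0
Cpl = (41.9 - 30.6) / (3 * 4.2) = 0.9
Cpk = min(1.0, 0.9) = 0.9

0.9


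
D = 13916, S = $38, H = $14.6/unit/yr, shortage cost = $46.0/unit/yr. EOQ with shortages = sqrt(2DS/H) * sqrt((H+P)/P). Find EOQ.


Formula: EOQ* = sqrt(2DS/H) * sqrt((H+P)/P)
Base EOQ = sqrt(2*13916*38/14.6) = 269.15 units
Correction = sqrt((14.6+46.0)/46.0) = 1.14778
EOQ* = 269.15 * 1.14778 = 308.9 units

308.9 units


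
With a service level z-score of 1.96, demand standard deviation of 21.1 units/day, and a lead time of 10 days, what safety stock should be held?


Formula: SS = z * sigma_d * sqrt(LT)
sqrt(LT) = sqrt(10) = 3.1623
SS = 1.96 * 21.1 * 3.1623
SS = 130.8 units

130.8 units


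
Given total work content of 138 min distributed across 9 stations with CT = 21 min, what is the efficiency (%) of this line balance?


Formula: Efficiency = Sum of Task Times / (N_stations * CT) * 100
Total station capacity = 9 stations * 21 min = 189 min
Efficiency = 138 / 189 * 100 = 73.0%

73.0%


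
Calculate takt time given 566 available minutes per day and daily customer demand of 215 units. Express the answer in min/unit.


Formula: Takt Time = Available Production Time / Customer Demand
Takt = 566 min/day / 215 units/day
Takt = 2.63 min/unit

2.63 min/unit


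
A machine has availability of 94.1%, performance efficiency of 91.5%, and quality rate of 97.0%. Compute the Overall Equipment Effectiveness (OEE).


Formula: OEE = Availability * Performance * Quality / 10000
A * P = 94.1% * 91.5% / 100 = 86.1%
OEE = 86.1% * 97.0% / 100 = 83.5%

83.5%


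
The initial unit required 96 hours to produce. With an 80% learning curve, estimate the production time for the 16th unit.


Formula: T_n = T_1 * (learning_rate)^(log2(n)) where learning_rate = rate/100
Doublings = log2(16) = 4
T_n = 96 * 0.8^4
T_n = 96 * 0.4096 = 39.3 hours

39.3 hours


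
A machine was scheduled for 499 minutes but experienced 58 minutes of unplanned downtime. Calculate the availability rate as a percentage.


Formula: Availability = (Planned Time - Downtime) / Planned Time * 100
Uptime = 499 - 58 = 441 min
Availability = 441 / 499 * 100 = 88.4%

88.4%


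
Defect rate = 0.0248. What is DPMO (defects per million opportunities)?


DPMO = defect_rate * 1000000 = 0.0248 * 1000000

24800


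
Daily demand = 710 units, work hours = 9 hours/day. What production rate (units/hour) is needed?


Formula: Production Rate = Daily Demand / Available Hours
Rate = 710 units/day / 9 hours/day
Rate = 78.9 units/hour

78.9 units/hour


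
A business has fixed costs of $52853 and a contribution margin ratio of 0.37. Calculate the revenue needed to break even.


Formula: BER = Fixed Costs / Contribution Margin Ratio
BER = $52853 / 0.37
BER = $142845.95 (to the nearest cent)

$142845.95


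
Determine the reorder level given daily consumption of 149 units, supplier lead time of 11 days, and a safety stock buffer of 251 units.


Formula: ROP = (Daily Demand * Lead Time) + Safety Stock
Demand during lead time = 149 * 11 = 1639 units
ROP = 1639 + 251 = 1890 units

1890 units


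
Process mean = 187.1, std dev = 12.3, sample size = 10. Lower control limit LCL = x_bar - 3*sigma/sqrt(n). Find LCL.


LCL = 187.1 - 3 * 12.3 / sqrt(10)

175.43


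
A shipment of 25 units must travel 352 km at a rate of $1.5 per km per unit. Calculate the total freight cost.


TC = dist * cost * units = 352 * 1.5 * 25 = $13200.00

$13200.00


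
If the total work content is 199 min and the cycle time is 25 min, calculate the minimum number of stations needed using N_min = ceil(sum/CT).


Formula: N_min = ceil(Sum of Task Times / Cycle Time)
N_min = ceil(199 min / 25 min) = ceil(7.96)
N_min = 8 stations

8


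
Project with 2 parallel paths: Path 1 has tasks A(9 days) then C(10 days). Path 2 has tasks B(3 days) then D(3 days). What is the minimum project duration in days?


Path 1 = 9 + 10 = 19 days
Path 2 = 3 + 3 = 6 days
Duration = max(19, 6) = 19 days

19 days


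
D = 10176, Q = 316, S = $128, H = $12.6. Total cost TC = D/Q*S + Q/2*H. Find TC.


TC = 10176/316 * 128 + 316/2 * 12.6

$6112.72


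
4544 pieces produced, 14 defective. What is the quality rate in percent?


Formula: Quality Rate = Good Pieces / Total Pieces * 100
Good pieces = 4544 - 14 = 4530
QR = 4530 / 4544 * 100 = 99.7%

99.7%


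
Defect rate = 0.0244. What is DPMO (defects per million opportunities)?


DPMO = defect_rate * 1000000 = 0.0244 * 1000000

24400


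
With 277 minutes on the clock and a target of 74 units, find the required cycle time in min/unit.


Formula: CT = Available Time / Number of Units
CT = 277 min / 74 units
CT = 3.74 min/unit

3.74 min/unit


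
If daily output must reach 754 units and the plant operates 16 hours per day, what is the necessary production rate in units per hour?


Formula: Production Rate = Daily Demand / Available Hours
Rate = 754 units/day / 16 hours/day
Rate = 47.1 units/hour

47.1 units/hour


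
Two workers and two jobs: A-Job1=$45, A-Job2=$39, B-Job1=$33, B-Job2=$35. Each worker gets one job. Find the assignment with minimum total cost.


Option 1: A->1 + B->2 = $45 + $35 = $80
Option 2: A->2 + B->1 = $39 + $33 = $72
Min cost = min($80, $72) = $72

$72


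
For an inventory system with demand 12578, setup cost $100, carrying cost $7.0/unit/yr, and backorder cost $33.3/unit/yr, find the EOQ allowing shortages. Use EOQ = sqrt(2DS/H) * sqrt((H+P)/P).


Formula: EOQ* = sqrt(2DS/H) * sqrt((H+P)/P)
Base EOQ = sqrt(2*12578*100/7.0) = 599.48 units
Correction = sqrt((7.0+33.3)/33.3) = 1.1001
EOQ* = 599.48 * 1.1001 = 659.5 units

659.5 units


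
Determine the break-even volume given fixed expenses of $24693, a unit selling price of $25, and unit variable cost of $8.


Formula: BEQ = Fixed Costs / (Price - Variable Cost)
Contribution margin = $25 - $8 = $17/unit
BEQ = ceil($24693 / $17/unit) = ceil(1452.53) = 1453 units

1453 units


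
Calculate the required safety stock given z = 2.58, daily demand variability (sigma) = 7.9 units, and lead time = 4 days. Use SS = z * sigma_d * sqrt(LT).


Formula: SS = z * sigma_d * sqrt(LT)
sqrt(LT) = sqrt(4) = 2.0
SS = 2.58 * 7.9 * 2.0
SS = 40.8 units

40.8 units


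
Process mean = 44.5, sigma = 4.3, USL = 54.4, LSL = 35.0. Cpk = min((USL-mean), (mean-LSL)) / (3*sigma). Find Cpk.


Cpu = (54.4 - 44.5) / (3 * 4.3) = 0.77
Cpl = (44.5 - 35.0) / (3 * 4.3) = 0.74
Cpk = min(0.77, 0.74) = 0.74

0.74


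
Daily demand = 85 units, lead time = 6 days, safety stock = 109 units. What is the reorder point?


Formula: ROP = (Daily Demand * Lead Time) + Safety Stock
Demand during lead time = 85 * 6 = 510 units
ROP = 510 + 109 = 619 units

619 units


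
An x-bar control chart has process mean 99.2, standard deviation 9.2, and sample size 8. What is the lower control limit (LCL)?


LCL = 99.2 - 3 * 9.2 / sqrt(8)

89.44


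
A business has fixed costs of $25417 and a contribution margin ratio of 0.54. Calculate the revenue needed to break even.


Formula: BER = Fixed Costs / Contribution Margin Ratio
BER = $25417 / 0.54
BER = $47068.52 (to the nearest cent)

$47068.52


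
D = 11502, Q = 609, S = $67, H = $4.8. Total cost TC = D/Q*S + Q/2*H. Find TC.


TC = 11502/609 * 67 + 609/2 * 4.8

$2727.01


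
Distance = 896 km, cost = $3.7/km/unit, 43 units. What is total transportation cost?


TC = dist * cost * units = 896 * 3.7 * 43 = $142553.60

$142553.60


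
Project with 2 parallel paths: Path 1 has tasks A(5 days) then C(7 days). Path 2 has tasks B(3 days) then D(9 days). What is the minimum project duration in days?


Path 1 = 5 + 7 = 12 days
Path 2 = 3 + 9 = 12 days
Duration = max(12, 12) = 12 days

12 days


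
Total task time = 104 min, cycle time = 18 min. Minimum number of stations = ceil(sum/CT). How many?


Formula: N_min = ceil(Sum of Task Times / Cycle Time)
N_min = ceil(104 min / 18 min) = ceil(5.7778)
N_min = 6 stations

6


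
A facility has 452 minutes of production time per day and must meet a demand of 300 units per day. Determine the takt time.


Formula: Takt Time = Available Production Time / Customer Demand
Takt = 452 min/day / 300 units/day
Takt = 1.51 min/unit

1.51 min/unit


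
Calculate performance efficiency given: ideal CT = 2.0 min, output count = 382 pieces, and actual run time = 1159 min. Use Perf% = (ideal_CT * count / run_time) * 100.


Formula: Performance = (Ideal CT * Total Count) / Run Time * 100
Ideal output time = 2.0 * 382 = 764.0 min
Performance = 764.0 / 1159 * 100 = 65.9%

65.9%


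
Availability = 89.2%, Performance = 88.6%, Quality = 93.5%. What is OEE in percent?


Formula: OEE = Availability * Performance * Quality / 10000
A * P = 89.2% * 88.6% / 100 = 79.03%
OEE = 79.03% * 93.5% / 100 = 73.9%

73.9%


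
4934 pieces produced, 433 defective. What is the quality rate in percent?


Formula: Quality Rate = Good Pieces / Total Pieces * 100
Good pieces = 4934 - 433 = 4501
QR = 4501 / 4934 * 100 = 91.2%

91.2%


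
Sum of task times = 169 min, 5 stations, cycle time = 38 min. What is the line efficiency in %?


Formula: Efficiency = Sum of Task Times / (N_stations * CT) * 100
Total station capacity = 5 stations * 38 min = 190 min
Efficiency = 169 / 190 * 100 = 88.9%

88.9%


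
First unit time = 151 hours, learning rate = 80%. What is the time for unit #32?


Formula: T_n = T_1 * (learning_rate)^(log2(n)) where learning_rate = rate/100
Doublings = log2(32) = 5
T_n = 151 * 0.8^5
T_n = 151 * 0.3277 = 49.5 hours

49.5 hours


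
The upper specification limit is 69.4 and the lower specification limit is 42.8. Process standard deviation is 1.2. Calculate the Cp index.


Cp = (69.4 - 42.8) / (6 * 1.2)

3.69


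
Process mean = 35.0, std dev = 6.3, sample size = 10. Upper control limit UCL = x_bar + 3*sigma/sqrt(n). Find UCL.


UCL = 35.0 + 3 * 6.3 / sqrt(10)

40.98


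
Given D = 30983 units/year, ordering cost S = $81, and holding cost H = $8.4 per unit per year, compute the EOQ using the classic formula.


Formula: EOQ = sqrt(2 * D * S / H)
Numerator: 2 * 30983 * 81 = 5019246
2DS/H = 5019246 / 8.4 = 597529.3
EOQ = sqrt(597529.3) = 773.0 units

773.0 units


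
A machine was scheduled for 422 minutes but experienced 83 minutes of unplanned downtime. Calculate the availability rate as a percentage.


Formula: Availability = (Planned Time - Downtime) / Planned Time * 100
Uptime = 422 - 83 = 339 min
Availability = 339 / 422 * 100 = 80.3%

80.3%


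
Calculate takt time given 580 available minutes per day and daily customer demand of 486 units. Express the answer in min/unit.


Formula: Takt Time = Available Production Time / Customer Demand
Takt = 580 min/day / 486 units/day
Takt = 1.19 min/unit

1.19 min/unit


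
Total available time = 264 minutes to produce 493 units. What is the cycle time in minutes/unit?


Formula: CT = Available Time / Number of Units
CT = 264 min / 493 units
CT = 0.54 min/unit

0.54 min/unit


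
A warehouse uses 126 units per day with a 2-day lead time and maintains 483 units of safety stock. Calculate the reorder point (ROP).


Formula: ROP = (Daily Demand * Lead Time) + Safety Stock
Demand during lead time = 126 * 2 = 252 units
ROP = 252 + 483 = 735 units

735 units


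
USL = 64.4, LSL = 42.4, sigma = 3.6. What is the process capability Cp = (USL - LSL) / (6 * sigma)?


Cp = (64.4 - 42.4) / (6 * 3.6)

1.02


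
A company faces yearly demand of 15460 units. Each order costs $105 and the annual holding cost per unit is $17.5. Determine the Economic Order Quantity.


Formula: EOQ = sqrt(2 * D * S / H)
Numerator: 2 * 15460 * 105 = 3246600
2DS/H = 3246600 / 17.5 = 185520.0
EOQ = sqrt(185520.0) = 430.7 units

430.7 units


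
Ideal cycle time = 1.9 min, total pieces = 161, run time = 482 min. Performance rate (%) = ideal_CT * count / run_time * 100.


Formula: Performance = (Ideal CT * Total Count) / Run Time * 100
Ideal output time = 1.9 * 161 = 305.9 min
Performance = 305.9 / 482 * 100 = 63.5%

63.5%


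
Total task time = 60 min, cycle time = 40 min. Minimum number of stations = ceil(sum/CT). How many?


Formula: N_min = ceil(Sum of Task Times / Cycle Time)
N_min = ceil(60 min / 40 min) = ceil(1.5)
N_min = 2 stations

2


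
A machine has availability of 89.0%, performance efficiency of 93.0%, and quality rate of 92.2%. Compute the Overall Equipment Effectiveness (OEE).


Formula: OEE = Availability * Performance * Quality / 10000
A * P = 89.0% * 93.0% / 100 = 82.77%
OEE = 82.77% * 92.2% / 100 = 76.3%

76.3%


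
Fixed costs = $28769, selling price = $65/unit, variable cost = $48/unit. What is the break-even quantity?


Formula: BEQ = Fixed Costs / (Price - Variable Cost)
Contribution margin = $65 - $48 = $17/unit
BEQ = ceil($28769 / $17/unit) = ceil(1692.29) = 1693 units

1693 units


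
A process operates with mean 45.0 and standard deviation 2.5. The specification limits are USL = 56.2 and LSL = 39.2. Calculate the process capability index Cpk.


Cpu = (56.2 - 45.0) / (3 * 2.5) = 1.49
Cpl = (45.0 - 39.2) / (3 * 2.5) = 0.77
Cpk = min(1.49, 0.77) = 0.77

0.77


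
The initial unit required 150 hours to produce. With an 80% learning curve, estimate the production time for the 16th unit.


Formula: T_n = T_1 * (learning_rate)^(log2(n)) where learning_rate = rate/100
Doublings = log2(16) = 4
T_n = 150 * 0.8^4
T_n = 150 * 0.4096 = 61.4 hours

61.4 hours


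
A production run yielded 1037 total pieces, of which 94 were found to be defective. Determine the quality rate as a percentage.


Formula: Quality Rate = Good Pieces / Total Pieces * 100
Good pieces = 1037 - 94 = 943
QR = 943 / 1037 * 100 = 90.9%

90.9%


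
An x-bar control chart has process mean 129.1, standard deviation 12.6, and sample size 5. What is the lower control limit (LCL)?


LCL = 129.1 - 3 * 12.6 / sqrt(5)

112.2


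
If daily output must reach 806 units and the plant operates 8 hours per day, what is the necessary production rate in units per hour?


Formula: Production Rate = Daily Demand / Available Hours
Rate = 806 units/day / 8 hours/day
Rate = 100.8 units/hour

100.8 units/hour
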